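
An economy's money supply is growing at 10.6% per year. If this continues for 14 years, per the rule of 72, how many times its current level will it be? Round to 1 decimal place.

Doubling time ≈ 72/10.6 = 6.79 years.
14 years / 6.79 ≈ 2.06 doublings → factor 2^2.06 ≈ 4.2.

about 4.2 times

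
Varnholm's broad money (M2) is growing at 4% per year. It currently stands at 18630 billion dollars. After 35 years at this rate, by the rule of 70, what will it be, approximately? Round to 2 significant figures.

Doubling time ≈ 70/4 = 17.50 years.
35 years is 35/17.50 ≈ 2.00 doublings, a factor of 2^2.00 ≈ 4.00.
18630 × 4.00 ≈ 75000 billion dollars.

75000 billion dollars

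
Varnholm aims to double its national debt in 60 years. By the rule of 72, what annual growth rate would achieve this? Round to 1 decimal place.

72 / 60 ≈ 1.20, so about 1.2% a year.

roughly 1.2%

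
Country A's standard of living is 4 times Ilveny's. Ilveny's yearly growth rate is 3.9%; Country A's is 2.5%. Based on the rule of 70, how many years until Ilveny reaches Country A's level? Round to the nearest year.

approximately 100 years

What matters is the difference: 1.4 pp.
Rule of 70 on the gap: the ratio halves every 70/1.4 ≈ 50.00 years.
A 4 times gap closes after 2 halvings: 2 × 50.00 ≈ 100 years.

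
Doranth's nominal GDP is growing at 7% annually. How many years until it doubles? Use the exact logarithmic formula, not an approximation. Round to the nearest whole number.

t = ln(2) / ln(1 + 0.07) = 0.6931 / 0.067659 ≈ 10.24.
≈ 10 years.

10 years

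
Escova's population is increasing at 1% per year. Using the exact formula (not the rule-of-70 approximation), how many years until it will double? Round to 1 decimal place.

69.7 years

t = ln(2) / ln(1 + 0.01) = 0.6931 / 0.009950 ≈ 69.66.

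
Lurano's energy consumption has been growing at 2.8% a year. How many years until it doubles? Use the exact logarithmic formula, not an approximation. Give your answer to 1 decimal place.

t = ln(2) / ln(1 + 0.028) = 0.6931 / 0.027615 ≈ 25.10.

25.1 years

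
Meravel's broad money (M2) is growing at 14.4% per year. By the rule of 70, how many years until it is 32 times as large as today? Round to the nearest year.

approximately 24 years

At 14.4% it doubles every 70/14.4 ≈ 4.86 years.
Getting to 32× needs 5 doublings: 5 × 4.86 ≈ 24 years.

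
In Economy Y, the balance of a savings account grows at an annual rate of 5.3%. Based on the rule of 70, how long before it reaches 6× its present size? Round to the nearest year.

At 5.3% it doubles every 70/5.3 ≈ 13.21 years.
Reaching 6× takes log₂(6) ≈ 2.58 doublings.
2.58 × 13.21 ≈ 34 years.

34 years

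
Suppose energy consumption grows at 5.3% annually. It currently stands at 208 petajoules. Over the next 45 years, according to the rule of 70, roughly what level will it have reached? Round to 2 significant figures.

It doubles every 70/5.3 ≈ 13.21 years, so 45 years is 3.41 doublings.
2^3.41 ≈ 10.63; 208 × 10.63 ≈ 2200 petajoules.

approximately 2200 petajoules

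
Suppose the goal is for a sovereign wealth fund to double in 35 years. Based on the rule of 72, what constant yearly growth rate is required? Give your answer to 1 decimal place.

72 / 35 ≈ 2.06, so about 2.1% per year.

about 2.1%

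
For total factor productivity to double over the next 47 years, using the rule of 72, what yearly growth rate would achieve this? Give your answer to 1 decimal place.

approximately 1.5%

72 / 47 ≈ 1.53, so about 1.5% per year.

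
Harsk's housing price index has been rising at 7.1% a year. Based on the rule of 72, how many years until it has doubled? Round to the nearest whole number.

approximately 10 years

Doubling time ≈ 72 / 7.1 = 10.14 years.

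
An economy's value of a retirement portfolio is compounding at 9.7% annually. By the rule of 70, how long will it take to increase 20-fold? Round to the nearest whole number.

At 9.7% it doubles every 70/9.7 ≈ 7.22 years.
Reaching 20× takes log₂(20) ≈ 4.32 doublings.
4.32 × 7.22 ≈ 31 years.

around 31 years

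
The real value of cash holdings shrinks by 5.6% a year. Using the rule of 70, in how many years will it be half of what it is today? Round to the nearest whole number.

The rule works in reverse for decay: 70/5.6 ≈ 12.50 years to halve.

around 13 years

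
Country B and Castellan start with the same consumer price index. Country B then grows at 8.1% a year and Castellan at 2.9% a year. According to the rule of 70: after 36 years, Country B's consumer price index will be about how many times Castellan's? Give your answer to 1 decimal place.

Country B pulls ahead at 5.2 pp per year, so the ratio doubles every 70/5.2 ≈ 13.46 years.
In 36 years that's 2.67 doublings: 2^2.67 ≈ 6.4.

≈ 6.4 times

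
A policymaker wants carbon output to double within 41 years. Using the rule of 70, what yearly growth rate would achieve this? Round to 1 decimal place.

70 / 41 ≈ 1.71, so about 1.7% per year.

about 1.7% per year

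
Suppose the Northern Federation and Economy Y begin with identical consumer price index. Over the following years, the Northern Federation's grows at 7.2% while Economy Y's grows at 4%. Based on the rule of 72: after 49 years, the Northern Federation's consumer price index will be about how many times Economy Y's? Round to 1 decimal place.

≈ 4.5 times

Rate gap = 7.2% − 4% = 3.2 points.
The ratio doubles every 72/3.2 ≈ 22.50 years.
49/22.50 ≈ 2.18 doublings → ratio ≈ 2^2.18 ≈ 4.5.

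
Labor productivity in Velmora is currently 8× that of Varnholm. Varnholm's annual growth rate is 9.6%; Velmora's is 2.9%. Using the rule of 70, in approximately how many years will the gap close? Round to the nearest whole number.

31 years

What matters is the difference: 6.7 pp.
Rule of 70 on the gap: the ratio halves every 70/6.7 ≈ 10.45 years.
An 8× gap closes after 3 halvings: 3 × 10.45 ≈ 31 years.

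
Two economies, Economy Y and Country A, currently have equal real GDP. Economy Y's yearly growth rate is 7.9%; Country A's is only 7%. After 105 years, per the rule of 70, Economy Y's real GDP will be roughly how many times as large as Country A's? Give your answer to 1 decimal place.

Economy Y pulls ahead at 0.9 pp per year, so the ratio doubles every 70/0.9 ≈ 77.78 years.
In 105 years that's 1.35 doublings: 2^1.35 ≈ 2.5.

approximately 2.5 times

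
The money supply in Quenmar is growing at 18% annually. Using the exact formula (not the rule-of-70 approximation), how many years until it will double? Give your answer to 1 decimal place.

t = ln(2) / ln(1 + 0.18) = 0.6931 / 0.165514 ≈ 4.19.

4.2 years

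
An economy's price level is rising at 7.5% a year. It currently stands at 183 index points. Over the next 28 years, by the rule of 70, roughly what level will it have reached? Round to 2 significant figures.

Doubling time ≈ 70/7.5 = 9.33 years.
28 years is 28/9.33 ≈ 3.00 doublings, a factor of 2^3.00 ≈ 8.00.
183 × 8.00 ≈ 1500 index points.

≈ 1500 index points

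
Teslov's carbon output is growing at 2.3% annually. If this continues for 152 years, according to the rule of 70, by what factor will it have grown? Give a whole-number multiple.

≈ 32 times

At 2.3% one doubling takes ≈ 30.43 years; 152 years is 5 of them, so ×32.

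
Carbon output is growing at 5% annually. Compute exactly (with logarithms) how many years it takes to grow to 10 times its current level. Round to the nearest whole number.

t = ln(10) / ln(1 + 0.05) = 2.3026 / 0.048790 ≈ 47.19.
≈ 47 years.

47 years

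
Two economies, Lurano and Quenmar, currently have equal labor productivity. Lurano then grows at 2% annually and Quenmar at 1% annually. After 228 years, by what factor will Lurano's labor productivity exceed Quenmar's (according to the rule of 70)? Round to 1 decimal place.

9.6 times

Only the 1-point difference matters.
70/1 ≈ 70.00 years per doubling of the ratio; 228 years gives 3.26 doublings, so ≈ 9.6×.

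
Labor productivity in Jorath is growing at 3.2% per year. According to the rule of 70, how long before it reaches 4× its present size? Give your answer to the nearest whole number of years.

Doubling time ≈ 70/3.2 = 21.88 years.
Getting to 4× needs 2 doublings: 2 × 21.88 ≈ 44 years.

44 years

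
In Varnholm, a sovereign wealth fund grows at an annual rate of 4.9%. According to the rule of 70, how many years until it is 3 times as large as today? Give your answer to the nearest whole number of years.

Doubling time ≈ 70/4.9 = 14.29 years.
Reaching 3× takes log₂(3) ≈ 1.58 doublings.
1.58 × 14.29 ≈ 23 years.

≈ 23 years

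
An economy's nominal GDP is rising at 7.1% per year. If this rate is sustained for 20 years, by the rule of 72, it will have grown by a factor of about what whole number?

At 7.1% one doubling takes ≈ 10.14 years; 20 years is 2 of them, so ×4.

around 4 times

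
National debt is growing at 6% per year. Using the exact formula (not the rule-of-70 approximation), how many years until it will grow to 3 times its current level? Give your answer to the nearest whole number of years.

19 years

t = ln(3) / ln(1 + 0.06) = 1.0986 / 0.058269 ≈ 18.85.
≈ 19 years.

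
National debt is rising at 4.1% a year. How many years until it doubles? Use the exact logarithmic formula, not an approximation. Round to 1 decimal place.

17.3 years

t = ln(2) / ln(1 + 0.041) = 0.6931 / 0.040182 ≈ 17.25.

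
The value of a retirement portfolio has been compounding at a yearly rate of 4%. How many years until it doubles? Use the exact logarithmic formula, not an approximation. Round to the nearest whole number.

18 years

t = ln(2) / ln(1 + 0.04) = 0.6931 / 0.039221 ≈ 17.67.
≈ 18 years.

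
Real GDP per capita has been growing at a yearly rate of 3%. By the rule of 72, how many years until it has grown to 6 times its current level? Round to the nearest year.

Doubling time ≈ 72/3 = 24.00 years.
6× is log₂ 6 ≈ 2.58 doublings, so ≈ 2.58 × 24.00 = 62 years.

about 62 years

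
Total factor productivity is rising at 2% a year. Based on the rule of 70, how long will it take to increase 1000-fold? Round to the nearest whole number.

349 years

At 2% it doubles every 70/2 ≈ 35.00 years.
1000× is log₂ 1000 ≈ 9.97 doublings, so ≈ 9.97 × 35.00 = 349 years.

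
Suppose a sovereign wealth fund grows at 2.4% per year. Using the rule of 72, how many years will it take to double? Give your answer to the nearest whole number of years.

about 30 years

72/2.4 ≈ 30.00, so it doubles roughly every 30 years.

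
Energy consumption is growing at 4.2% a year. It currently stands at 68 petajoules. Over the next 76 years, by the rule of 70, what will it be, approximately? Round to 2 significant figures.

It doubles every 70/4.2 ≈ 16.67 years, so 76 years is 4.56 doublings.
2^4.56 ≈ 23.59; 68 × 23.59 ≈ 1600 petajoules.

1600 petajoules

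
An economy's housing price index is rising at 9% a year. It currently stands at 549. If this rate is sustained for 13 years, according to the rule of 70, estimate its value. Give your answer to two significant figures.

1700

It doubles every 70/9 ≈ 7.78 years, so 13 years is 1.67 doublings.
2^1.67 ≈ 3.18; 549 × 3.18 ≈ 1700.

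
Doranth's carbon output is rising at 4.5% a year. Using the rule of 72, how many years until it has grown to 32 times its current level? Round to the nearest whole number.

about 80 years

Doubling time ≈ 72/4.5 = 16.00 years.
32× is 5 doublings, so 5 × 16.00 ≈ 80 years.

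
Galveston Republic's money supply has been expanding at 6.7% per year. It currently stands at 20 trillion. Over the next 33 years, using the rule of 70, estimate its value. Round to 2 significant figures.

approximately 180 trillion

It doubles every 70/6.7 ≈ 10.45 years, so 33 years is 3.16 doublings.
2^3.16 ≈ 8.94; 20 × 8.94 ≈ 180 trillion.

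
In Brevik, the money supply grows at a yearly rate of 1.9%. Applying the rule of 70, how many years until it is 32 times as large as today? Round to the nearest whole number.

Doubling time ≈ 70/1.9 = 36.84 years.
Getting to 32× needs 5 doublings: 5 × 36.84 ≈ 184 years.

around 184 years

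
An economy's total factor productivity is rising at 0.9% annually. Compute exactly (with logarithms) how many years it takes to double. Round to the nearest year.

t = ln(2) / ln(1 + 0.009) = 0.6931 / 0.008960 ≈ 77.35.
≈ 77 years.

77 years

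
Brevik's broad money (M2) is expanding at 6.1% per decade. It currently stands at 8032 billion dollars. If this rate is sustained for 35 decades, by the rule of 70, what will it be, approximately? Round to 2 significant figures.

around 67000 billion dollars

It doubles every 70/6.1 ≈ 11.48 decades, so 35 decades is 3.05 doublings.
2^3.05 ≈ 8.28; 8032 × 8.28 ≈ 67000 billion dollars.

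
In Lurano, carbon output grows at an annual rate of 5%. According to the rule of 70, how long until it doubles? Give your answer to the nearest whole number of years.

roughly 14 years

At 5%, doubling takes about 70/5 = 14.00 years.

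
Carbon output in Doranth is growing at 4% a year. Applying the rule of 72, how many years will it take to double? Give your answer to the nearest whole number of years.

72/4 ≈ 18.00, so it doubles roughly every 18 years.

roughly 18 years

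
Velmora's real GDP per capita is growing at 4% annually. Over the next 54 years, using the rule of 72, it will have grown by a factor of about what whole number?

72/4 ≈ 18.00 years per doubling.
54 years fits 3 doublings: 2^3 = 8.

8 times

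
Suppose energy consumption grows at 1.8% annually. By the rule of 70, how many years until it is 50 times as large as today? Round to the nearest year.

approximately 219 years

Doubling time ≈ 70/1.8 = 38.89 years.
Reaching 50× takes log₂(50) ≈ 5.64 doublings.
5.64 × 38.89 ≈ 219 years.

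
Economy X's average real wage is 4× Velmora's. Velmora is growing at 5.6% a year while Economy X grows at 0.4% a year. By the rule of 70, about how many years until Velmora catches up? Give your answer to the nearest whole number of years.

The growth-rate gap is 5.6% − 0.4% = 5.2 percentage points.
So the ratio between them halves every 70/5.2 ≈ 13.46 years.
A 4× gap closes after 2 halvings: 2 × 13.46 ≈ 27 years.

approximately 27 years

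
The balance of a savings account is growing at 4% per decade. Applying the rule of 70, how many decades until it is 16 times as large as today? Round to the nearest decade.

70 decades

Doubling time ≈ 70/4 = 17.50 decades.
16× is 4 doublings, so 4 × 17.50 ≈ 70 decades.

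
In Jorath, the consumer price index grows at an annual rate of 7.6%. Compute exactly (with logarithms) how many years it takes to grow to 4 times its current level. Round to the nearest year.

19 years

t = ln(4) / ln(1 + 0.076) = 1.3863 / 0.073250 ≈ 18.93.
≈ 19 years.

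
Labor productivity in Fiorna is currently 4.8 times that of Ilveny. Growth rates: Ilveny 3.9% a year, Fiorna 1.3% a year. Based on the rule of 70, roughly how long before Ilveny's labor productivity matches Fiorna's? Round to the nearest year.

The growth-rate gap is 3.9% − 1.3% = 2.6 percentage points.
So the ratio between them halves every 70/2.6 ≈ 26.92 years.
A 4.8 times gap takes log₂(4.8) ≈ 2.26 halvings to close: 2.26 × 26.92 ≈ 61 years.

approximately 61 years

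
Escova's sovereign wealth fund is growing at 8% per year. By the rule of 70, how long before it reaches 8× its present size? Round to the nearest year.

At 8% it doubles every 70/8 ≈ 8.75 years.
Getting to 8× needs 3 doublings: 3 × 8.75 ≈ 26 years.

approximately 26 years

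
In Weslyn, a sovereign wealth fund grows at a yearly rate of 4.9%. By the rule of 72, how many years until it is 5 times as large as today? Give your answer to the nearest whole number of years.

Doubling time ≈ 72/4.9 = 14.69 years.
5× is log₂ 5 ≈ 2.32 doublings, so ≈ 2.32 × 14.69 = 34 years.

roughly 34 years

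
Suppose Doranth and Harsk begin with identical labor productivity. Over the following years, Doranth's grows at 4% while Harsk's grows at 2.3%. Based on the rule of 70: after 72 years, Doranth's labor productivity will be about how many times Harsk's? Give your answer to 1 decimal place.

≈ 3.4 times

Doranth pulls ahead at 1.7 pp per year, so the ratio doubles every 70/1.7 ≈ 41.18 years.
In 72 years that's 1.75 doublings: 2^1.75 ≈ 3.4.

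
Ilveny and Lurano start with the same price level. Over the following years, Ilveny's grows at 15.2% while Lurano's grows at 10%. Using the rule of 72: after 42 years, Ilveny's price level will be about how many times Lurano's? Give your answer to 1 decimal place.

Rate gap = 15.2% − 10% = 5.2 points.
The ratio doubles every 72/5.2 ≈ 13.85 years.
42/13.85 ≈ 3.03 doublings → ratio ≈ 2^3.03 ≈ 8.2.

8.2 times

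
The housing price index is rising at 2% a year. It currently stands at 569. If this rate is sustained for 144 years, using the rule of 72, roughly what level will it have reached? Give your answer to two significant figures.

It doubles every 72/2 ≈ 36.00 years, so 144 years is 4.00 doublings.
2^4.00 ≈ 16.00; 569 × 16.00 ≈ 9100.

roughly 9100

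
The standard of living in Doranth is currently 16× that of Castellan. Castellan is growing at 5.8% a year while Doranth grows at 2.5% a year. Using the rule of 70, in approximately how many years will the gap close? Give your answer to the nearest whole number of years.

≈ 85 years

What matters is the difference: 3.3 pp.
Rule of 70 on the gap: the ratio halves every 70/3.3 ≈ 21.21 years.
A 16× gap closes after 4 halvings: 4 × 21.21 ≈ 85 years.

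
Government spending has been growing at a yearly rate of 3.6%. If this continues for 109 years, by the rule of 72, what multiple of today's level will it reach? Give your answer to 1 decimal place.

Doubling time ≈ 72/3.6 = 20.00 years.
109 years / 20.00 ≈ 5.45 doublings → factor 2^5.45 ≈ 43.7.

roughly 43.7 times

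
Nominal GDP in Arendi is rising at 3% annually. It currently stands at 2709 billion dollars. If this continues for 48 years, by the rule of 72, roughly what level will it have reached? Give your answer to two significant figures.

It doubles every 72/3 ≈ 24.00 years, so 48 years is 2.00 doublings.
2^2.00 ≈ 4.00; 2709 × 4.00 ≈ 11000 billion dollars.

around 11000 billion dollars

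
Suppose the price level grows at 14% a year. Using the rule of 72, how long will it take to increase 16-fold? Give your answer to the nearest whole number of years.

At 14% it doubles every 72/14 ≈ 5.14 years.
Getting to 16× needs 4 doublings: 4 × 5.14 ≈ 21 years.

approximately 21 years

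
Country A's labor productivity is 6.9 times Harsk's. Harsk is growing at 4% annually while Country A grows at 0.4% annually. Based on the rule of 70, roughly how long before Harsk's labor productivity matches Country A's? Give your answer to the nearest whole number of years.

Harsk gains on Country A at 4% − 0.4% = 3.6 points a year.
At that relative rate the gap halves every 70/3.6 ≈ 19.44 years.
A 6.9 times gap takes log₂(6.9) ≈ 2.79 halvings to close: 2.79 × 19.44 ≈ 54 years.

roughly 54 years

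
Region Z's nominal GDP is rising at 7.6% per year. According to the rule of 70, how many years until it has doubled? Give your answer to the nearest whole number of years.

approximately 9 years

At 7.6%, doubling takes about 70/7.6 = 9.21 years.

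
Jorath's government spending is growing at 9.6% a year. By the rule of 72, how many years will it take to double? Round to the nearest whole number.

approximately 8 years

72/9.6 ≈ 7.50, so it doubles roughly every 8 years.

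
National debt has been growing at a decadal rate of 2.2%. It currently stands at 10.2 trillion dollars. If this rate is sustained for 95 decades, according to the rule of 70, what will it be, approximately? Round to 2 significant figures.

≈ 81 trillion dollars

It doubles every 70/2.2 ≈ 31.82 decades, so 95 decades is 2.99 doublings.
2^2.99 ≈ 7.94; 10.2 × 7.94 ≈ 81 trillion dollars.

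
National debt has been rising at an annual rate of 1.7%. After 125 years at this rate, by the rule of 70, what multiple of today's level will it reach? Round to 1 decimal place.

Doubles every ≈ 41.18 years (70/1.7).
125 years is 3.04 doublings; 2^3.04 ≈ 8.2×.

approximately 8.2 times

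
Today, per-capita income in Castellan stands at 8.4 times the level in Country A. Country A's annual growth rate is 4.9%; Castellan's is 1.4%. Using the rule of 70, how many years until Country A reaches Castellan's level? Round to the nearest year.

61 years

Country A gains on Castellan at 4.9% − 1.4% = 3.5 points a year.
At that relative rate the gap halves every 70/3.5 ≈ 20.00 years.
An 8.4 times gap takes log₂(8.4) ≈ 3.07 halvings to close: 3.07 × 20.00 ≈ 61 years.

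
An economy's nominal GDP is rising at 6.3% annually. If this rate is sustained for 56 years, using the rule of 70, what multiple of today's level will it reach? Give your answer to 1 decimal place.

≈ 32.9 times

Doubles every ≈ 11.11 years (70/6.3).
56 years is 5.04 doublings; 2^5.04 ≈ 32.9×.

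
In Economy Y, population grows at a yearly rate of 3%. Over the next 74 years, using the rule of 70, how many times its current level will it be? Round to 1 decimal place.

about 9.0 times

Doubling time ≈ 70/3 = 23.33 years.
74 years / 23.33 ≈ 3.17 doublings → factor 2^3.17 ≈ 9.0.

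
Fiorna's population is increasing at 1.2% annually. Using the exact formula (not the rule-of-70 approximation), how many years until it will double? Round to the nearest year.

t = ln(2) / ln(1 + 0.012) = 0.6931 / 0.011929 ≈ 58.10.
≈ 58 years.

58 years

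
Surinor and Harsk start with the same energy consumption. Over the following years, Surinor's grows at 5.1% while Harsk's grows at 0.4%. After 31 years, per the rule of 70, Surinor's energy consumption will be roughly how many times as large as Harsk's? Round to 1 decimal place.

4.2 times

Only the 4.7-point difference matters.
70/4.7 ≈ 14.89 years per doubling of the ratio; 31 years gives 2.08 doublings, so ≈ 4.2×.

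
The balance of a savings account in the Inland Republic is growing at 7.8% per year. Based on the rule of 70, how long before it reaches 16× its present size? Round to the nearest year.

Doubling time ≈ 70/7.8 = 8.97 years.
16 = 2^4, so 4 doublings → 36 years.

around 36 years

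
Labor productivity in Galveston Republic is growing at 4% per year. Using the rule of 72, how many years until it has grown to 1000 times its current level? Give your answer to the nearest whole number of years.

One doubling takes 72/4 = 18.00 years.
1000× is log₂ 1000 ≈ 9.97 doublings, so ≈ 9.97 × 18.00 = 179 years.

around 179 years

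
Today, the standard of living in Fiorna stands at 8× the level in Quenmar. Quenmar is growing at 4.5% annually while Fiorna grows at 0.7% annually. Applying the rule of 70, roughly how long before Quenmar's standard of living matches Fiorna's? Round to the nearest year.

The growth-rate gap is 4.5% − 0.7% = 3.8 percentage points.
So the ratio between them halves every 70/3.8 ≈ 18.42 years.
An 8× gap closes after 3 halvings: 3 × 18.42 ≈ 55 years.

about 55 years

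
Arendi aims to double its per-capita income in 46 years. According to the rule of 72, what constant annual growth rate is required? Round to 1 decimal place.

around 1.6%

72 / 46 ≈ 1.57, so about 1.6% annually.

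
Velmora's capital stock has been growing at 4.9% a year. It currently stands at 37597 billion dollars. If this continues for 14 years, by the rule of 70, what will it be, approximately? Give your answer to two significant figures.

It doubles every 70/4.9 ≈ 14.29 years, so 14 years is 0.98 doublings.
2^0.98 ≈ 1.97; 37597 × 1.97 ≈ 74000 billion dollars.

≈ 74000 billion dollars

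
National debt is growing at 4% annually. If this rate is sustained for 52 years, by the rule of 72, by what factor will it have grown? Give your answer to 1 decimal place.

Doubles every ≈ 18.00 years (72/4).
52 years is 2.89 doublings; 2^2.89 ≈ 7.4×.

around 7.4 times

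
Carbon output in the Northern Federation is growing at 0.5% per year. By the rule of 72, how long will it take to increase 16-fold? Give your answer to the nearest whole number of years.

One doubling takes 72/0.5 = 144.00 years.
16× is 4 doublings, so 4 × 144.00 ≈ 576 years.

approximately 576 years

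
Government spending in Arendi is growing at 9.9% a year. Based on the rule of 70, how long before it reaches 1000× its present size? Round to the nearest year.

Doubling time ≈ 70/9.9 = 7.07 years.
1000× is log₂ 1000 ≈ 9.97 doublings, so ≈ 9.97 × 7.07 = 70 years.

about 70 years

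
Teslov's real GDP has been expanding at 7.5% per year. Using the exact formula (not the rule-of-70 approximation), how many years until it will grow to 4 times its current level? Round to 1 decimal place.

t = ln(4) / ln(1 + 0.075) = 1.3863 / 0.072321 ≈ 19.17.

19.2 years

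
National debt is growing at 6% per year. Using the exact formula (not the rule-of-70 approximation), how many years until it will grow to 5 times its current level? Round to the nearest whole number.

t = ln(5) / ln(1 + 0.06) = 1.6094 / 0.058269 ≈ 27.62.
≈ 28 years.

28 years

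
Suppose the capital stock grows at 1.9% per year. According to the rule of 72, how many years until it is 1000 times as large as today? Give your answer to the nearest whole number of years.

about 378 years

At 1.9% it doubles every 72/1.9 ≈ 37.89 years.
1000× is log₂ 1000 ≈ 9.97 doublings, so ≈ 9.97 × 37.89 = 378 years.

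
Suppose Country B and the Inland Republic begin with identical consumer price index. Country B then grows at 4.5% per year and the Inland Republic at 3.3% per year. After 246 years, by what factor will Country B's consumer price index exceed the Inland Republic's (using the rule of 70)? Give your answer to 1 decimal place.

approximately 18.6 times

Country B pulls ahead at 1.2 pp per year, so the ratio doubles every 70/1.2 ≈ 58.33 years.
In 246 years that's 4.22 doublings: 2^4.22 ≈ 18.6.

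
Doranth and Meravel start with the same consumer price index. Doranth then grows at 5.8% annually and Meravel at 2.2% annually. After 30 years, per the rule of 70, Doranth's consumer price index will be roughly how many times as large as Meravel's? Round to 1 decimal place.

≈ 2.9 times

Rate gap = 5.8% − 2.2% = 3.6 points.
The ratio doubles every 70/3.6 ≈ 19.44 years.
30/19.44 ≈ 1.54 doublings → ratio ≈ 2^1.54 ≈ 2.9.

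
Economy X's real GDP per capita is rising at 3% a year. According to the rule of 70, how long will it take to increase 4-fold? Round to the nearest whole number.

about 47 years

Doubling time ≈ 70/3 = 23.33 years.
4× is 2 doublings, so 2 × 23.33 ≈ 47 years.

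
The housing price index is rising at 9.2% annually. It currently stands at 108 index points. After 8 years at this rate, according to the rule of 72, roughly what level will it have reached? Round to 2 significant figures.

around 220 index points

Doubling time ≈ 72/9.2 = 7.83 years.
8 years is 8/7.83 ≈ 1.02 doublings, a factor of 2^1.02 ≈ 2.03.
108 × 2.03 ≈ 220 index points.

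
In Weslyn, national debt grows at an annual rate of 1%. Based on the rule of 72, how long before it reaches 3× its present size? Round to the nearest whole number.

114 years

At 1% it doubles every 72/1 ≈ 72.00 years.
3× is log₂ 3 ≈ 1.58 doublings, so ≈ 1.58 × 72.00 = 114 years.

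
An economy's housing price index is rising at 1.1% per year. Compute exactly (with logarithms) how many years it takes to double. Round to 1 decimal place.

63.4 years

t = ln(2) / ln(1 + 0.011) = 0.6931 / 0.010940 ≈ 63.35.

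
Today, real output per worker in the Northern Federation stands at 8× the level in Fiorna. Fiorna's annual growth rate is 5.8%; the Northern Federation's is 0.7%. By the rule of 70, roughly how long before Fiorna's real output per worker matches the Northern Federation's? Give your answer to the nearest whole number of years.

Fiorna gains on the Northern Federation at 5.8% − 0.7% = 5.1 points a year.
At that relative rate the gap halves every 70/5.1 ≈ 13.73 years.
An 8× gap closes after 3 halvings: 3 × 13.73 ≈ 41 years.

≈ 41 years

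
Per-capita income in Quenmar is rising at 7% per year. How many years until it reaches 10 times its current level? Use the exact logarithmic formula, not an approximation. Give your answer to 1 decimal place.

t = ln(10) / ln(1 + 0.07) = 2.3026 / 0.067659 ≈ 34.03.

34.0 years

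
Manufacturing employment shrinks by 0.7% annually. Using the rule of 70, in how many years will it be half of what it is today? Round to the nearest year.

Halving time ≈ 70 / 0.7 = 100.00 → 100 years.

100 years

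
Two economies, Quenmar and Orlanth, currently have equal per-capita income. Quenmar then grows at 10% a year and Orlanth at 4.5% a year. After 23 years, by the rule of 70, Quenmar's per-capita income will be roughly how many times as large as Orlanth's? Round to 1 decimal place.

Only the 5.5-point difference matters.
70/5.5 ≈ 12.73 years per doubling of the ratio; 23 years gives 1.81 doublings, so ≈ 3.5×.

about 3.5 times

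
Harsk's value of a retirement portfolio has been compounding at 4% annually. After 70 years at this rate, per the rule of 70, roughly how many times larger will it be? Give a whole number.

about 16 times

At 4% one doubling takes ≈ 17.50 years; 70 years is 4 of them, so ×16.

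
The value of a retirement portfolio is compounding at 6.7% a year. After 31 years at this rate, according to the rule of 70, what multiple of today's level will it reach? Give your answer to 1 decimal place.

Doubles every ≈ 10.45 years (70/6.7).
31 years is 2.97 doublings; 2^2.97 ≈ 7.8×.

roughly 7.8 times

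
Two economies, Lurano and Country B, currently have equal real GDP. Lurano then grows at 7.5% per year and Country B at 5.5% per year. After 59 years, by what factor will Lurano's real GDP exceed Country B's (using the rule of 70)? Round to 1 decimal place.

Only the 2-point difference matters.
70/2 ≈ 35.00 years per doubling of the ratio; 59 years gives 1.69 doublings, so ≈ 3.2×.

≈ 3.2 times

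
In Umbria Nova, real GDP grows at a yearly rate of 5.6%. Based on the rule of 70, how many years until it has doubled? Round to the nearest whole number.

13 years

At 5.6%, doubling takes about 70/5.6 = 12.50 years.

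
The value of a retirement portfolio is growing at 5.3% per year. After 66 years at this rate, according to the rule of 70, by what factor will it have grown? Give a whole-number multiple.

around 32 times

At 5.3% one doubling takes ≈ 13.21 years; 66 years is 5 of them, so ×32.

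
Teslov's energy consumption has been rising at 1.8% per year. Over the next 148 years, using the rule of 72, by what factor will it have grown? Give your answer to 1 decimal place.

approximately 13.0 times

Doubles every ≈ 40.00 years (72/1.8).
148 years is 3.70 doublings; 2^3.70 ≈ 13.0×.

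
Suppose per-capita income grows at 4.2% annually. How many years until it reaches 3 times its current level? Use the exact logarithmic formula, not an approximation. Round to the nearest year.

t = ln(3) / ln(1 + 0.042) = 1.0986 / 0.041142 ≈ 26.70.
≈ 27 years.

27 years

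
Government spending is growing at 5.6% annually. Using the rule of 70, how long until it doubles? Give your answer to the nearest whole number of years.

approximately 13 years

Doubling time ≈ 70 / 5.6 = 12.50 years.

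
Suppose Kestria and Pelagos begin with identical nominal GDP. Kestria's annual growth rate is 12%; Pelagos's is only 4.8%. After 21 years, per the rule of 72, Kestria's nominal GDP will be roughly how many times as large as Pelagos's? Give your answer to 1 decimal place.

Rate gap = 12% − 4.8% = 7.2 points.
The ratio doubles every 72/7.2 ≈ 10.00 years.
21/10.00 ≈ 2.10 doublings → ratio ≈ 2^2.10 ≈ 4.3.

around 4.3 times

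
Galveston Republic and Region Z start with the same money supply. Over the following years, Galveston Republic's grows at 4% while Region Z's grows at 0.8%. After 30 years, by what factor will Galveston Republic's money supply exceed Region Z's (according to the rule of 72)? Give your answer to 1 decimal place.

roughly 2.5 times

Only the 3.2-point difference matters.
72/3.2 ≈ 22.50 years per doubling of the ratio; 30 years gives 1.33 doublings, so ≈ 2.5×.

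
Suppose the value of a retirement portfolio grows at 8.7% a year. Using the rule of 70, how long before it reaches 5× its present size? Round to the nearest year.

Doubling time ≈ 70/8.7 = 8.05 years.
5× is log₂ 5 ≈ 2.32 doublings, so ≈ 2.32 × 8.05 = 19 years.

about 19 years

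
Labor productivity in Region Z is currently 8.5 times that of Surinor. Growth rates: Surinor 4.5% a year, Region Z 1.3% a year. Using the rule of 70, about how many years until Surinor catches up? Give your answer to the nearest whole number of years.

The growth-rate gap is 4.5% − 1.3% = 3.2 percentage points.
So the ratio between them halves every 70/3.2 ≈ 21.88 years.
An 8.5 times gap takes log₂(8.5) ≈ 3.09 halvings to close: 3.09 × 21.88 ≈ 68 years.

roughly 68 years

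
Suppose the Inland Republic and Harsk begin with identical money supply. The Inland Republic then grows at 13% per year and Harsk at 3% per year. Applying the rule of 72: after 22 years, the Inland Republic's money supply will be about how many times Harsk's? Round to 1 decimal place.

≈ 8.3 times

the Inland Republic pulls ahead at 10 pp per year, so the ratio doubles every 72/10 ≈ 7.20 years.
In 22 years that's 3.06 doublings: 2^3.06 ≈ 8.3.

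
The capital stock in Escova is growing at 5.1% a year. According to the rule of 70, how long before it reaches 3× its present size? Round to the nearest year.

Doubling time ≈ 70/5.1 = 13.73 years.
Reaching 3× takes log₂(3) ≈ 1.58 doublings.
1.58 × 13.73 ≈ 22 years.

about 22 years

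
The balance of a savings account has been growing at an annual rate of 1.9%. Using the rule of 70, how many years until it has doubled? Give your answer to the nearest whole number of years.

around 37 years

At 1.9%, doubling takes about 70/1.9 = 36.84 years.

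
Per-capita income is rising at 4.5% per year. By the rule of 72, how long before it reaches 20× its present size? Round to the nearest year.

At 4.5% it doubles every 72/4.5 ≈ 16.00 years.
Reaching 20× takes log₂(20) ≈ 4.32 doublings.
4.32 × 16.00 ≈ 69 years.

approximately 69 years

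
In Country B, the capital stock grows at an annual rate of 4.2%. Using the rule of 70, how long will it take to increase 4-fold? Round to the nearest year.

≈ 33 years

At 4.2% it doubles every 70/4.2 ≈ 16.67 years.
4× is 2 doublings, so 2 × 16.67 ≈ 33 years.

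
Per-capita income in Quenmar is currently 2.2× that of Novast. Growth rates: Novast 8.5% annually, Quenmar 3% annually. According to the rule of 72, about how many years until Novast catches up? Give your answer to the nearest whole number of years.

What matters is the difference: 5.5 pp.
Rule of 72 on the gap: the ratio halves every 72/5.5 ≈ 13.09 years.
A 2.2× gap takes log₂(2.2) ≈ 1.14 halvings to close: 1.14 × 13.09 ≈ 15 years.

around 15 years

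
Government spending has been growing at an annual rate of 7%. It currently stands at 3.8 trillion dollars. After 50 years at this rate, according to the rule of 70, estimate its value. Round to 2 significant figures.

It doubles every 70/7 ≈ 10.00 years, so 50 years is 5.00 doublings.
2^5.00 ≈ 32.00; 3.8 × 32.00 ≈ 120 trillion dollars.

roughly 120 trillion dollars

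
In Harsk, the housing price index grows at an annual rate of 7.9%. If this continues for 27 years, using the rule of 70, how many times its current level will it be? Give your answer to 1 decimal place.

Doubling time ≈ 70/7.9 = 8.86 years.
27 years / 8.86 ≈ 3.05 doublings → factor 2^3.05 ≈ 8.3.

approximately 8.3 times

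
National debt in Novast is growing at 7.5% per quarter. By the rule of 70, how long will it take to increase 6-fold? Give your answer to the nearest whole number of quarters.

≈ 24 quarters

One doubling takes 70/7.5 = 9.33 quarters.
6× is log₂ 6 ≈ 2.58 doublings, so ≈ 2.58 × 9.33 = 24 quarters.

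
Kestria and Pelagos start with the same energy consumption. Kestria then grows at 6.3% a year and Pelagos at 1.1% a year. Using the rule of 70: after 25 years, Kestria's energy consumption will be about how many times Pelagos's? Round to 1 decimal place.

Kestria pulls ahead at 5.2 pp per year, so the ratio doubles every 70/5.2 ≈ 13.46 years.
In 25 years that's 1.86 doublings: 2^1.86 ≈ 3.6.

roughly 3.6 times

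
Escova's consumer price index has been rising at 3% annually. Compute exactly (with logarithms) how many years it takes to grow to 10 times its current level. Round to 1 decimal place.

77.9 years

t = ln(10) / ln(1 + 0.03) = 2.3026 / 0.029559 ≈ 77.90.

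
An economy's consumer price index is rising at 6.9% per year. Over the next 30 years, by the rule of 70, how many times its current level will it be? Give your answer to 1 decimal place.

≈ 7.8 times

Doubling time ≈ 70/6.9 = 10.14 years.
30 years / 10.14 ≈ 2.96 doublings → factor 2^2.96 ≈ 7.8.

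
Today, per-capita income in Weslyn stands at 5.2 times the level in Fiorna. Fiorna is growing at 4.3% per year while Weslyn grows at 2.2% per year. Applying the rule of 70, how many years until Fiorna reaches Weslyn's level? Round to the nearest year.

Fiorna gains on Weslyn at 4.3% − 2.2% = 2.1 points a year.
At that relative rate the gap halves every 70/2.1 ≈ 33.33 years.
A 5.2 times gap takes log₂(5.2) ≈ 2.38 halvings to close: 2.38 × 33.33 ≈ 79 years.

roughly 79 years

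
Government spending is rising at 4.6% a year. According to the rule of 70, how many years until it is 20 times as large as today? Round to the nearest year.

about 66 years

Doubling time ≈ 70/4.6 = 15.22 years.
20× is log₂ 20 ≈ 4.32 doublings, so ≈ 4.32 × 15.22 = 66 years.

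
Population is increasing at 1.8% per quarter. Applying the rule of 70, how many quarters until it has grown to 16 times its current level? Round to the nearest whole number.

around 156 quarters

One doubling takes 70/1.8 = 38.89 quarters.
Getting to 16× needs 4 doublings: 4 × 38.89 ≈ 156 quarters.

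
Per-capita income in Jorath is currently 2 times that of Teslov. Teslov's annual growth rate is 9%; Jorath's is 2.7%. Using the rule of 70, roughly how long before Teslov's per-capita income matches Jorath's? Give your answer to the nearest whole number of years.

around 11 years

Teslov gains on Jorath at 9% − 2.7% = 6.3 points a year.
At that relative rate the gap halves every 70/6.3 ≈ 11.11 years.
A 2 times gap closes after 1 halving: 1 × 11.11 ≈ 11 years.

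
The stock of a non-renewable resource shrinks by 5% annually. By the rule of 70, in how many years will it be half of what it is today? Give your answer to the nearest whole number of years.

Halving time ≈ 70 / 5 = 14.00 → 14 years.

14 years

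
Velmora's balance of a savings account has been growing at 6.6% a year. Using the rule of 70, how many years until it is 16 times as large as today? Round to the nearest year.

Doubling time ≈ 70/6.6 = 10.61 years.
Getting to 16× needs 4 doublings: 4 × 10.61 ≈ 42 years.

about 42 years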